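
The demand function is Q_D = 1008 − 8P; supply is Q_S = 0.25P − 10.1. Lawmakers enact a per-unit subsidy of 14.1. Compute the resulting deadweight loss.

24.10

In inverse form: demand P = 126 − 0.125Q, supply P = 40.4 + 4Q.
Competitive equilibrium: 126 − 0.125Q = 40.4 + 4Q → Q* = 20.7515, P* = 123.4061.
The subsidy lowers effective supply by 14.1: P = 26.3 + 4Q.
New quantity: 126 − 0.125Q = 26.3 + 4Q → Q' = 24.1697.
Overproduction ΔQ = 24.1697 − 20.7515 = 3.4182; wedge = subsidy = 14.1.
DWL = ½ × 3.4182 × 14.1 = 24.10.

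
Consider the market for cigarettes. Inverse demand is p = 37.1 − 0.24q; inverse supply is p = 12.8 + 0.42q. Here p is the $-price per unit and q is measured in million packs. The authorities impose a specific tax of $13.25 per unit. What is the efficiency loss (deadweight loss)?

$133 million

Competitive equilibrium: 37.1 − 0.24q = 12.8 + 0.42q → q* = 36.8182, p* = 28.2636.
With the tax, the buyer price exceeds the seller price by 13.25: (37.1 − 0.24q) − (12.8 + 0.42q) = 13.25 → q' = 16.7424.
Δq = 36.8182 − 16.7424 = 20.0758; the wedge equals the tax, 13.25.
DWL = ½ × 20.0758 × 13.25 = $133 million.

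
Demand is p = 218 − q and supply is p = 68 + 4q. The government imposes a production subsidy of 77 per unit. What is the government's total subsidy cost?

Competitive equilibrium: 218 − q = 68 + 4q → q* = 30, p* = 188.
The subsidy lowers effective supply by 77: p = 4q − 9.
New quantity: 218 − q = 4q − 9 → q' = 45.4.
Total subsidy cost = 77 × 45.4 = 3495.80.

3495.80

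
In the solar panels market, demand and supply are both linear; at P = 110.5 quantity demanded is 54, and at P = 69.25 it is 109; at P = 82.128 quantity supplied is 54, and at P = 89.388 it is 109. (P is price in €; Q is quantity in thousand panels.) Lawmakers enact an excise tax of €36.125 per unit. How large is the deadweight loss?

€739.80 thousand

Demand slope = (69.25 − 110.5)/(109 − 54) = −0.75, so P = 151 − 0.75Q.
Supply slope = (89.388 − 82.128)/(109 − 54) = 0.132, so P = 75 + 0.132Q.
Competitive equilibrium: 151 − 0.75Q = 75 + 0.132Q → Q* = 86.1678, P* = 86.3741.
With the tax, the buyer price exceeds the seller price by 36.125: (151 − 0.75Q) − (75 + 0.132Q) = 36.125 → Q' = 45.2098.
ΔQ = 86.1678 − 45.2098 = 40.958; the wedge equals the tax, 36.125.
DWL = ½ × 40.958 × 36.125 = €739.80 thousand.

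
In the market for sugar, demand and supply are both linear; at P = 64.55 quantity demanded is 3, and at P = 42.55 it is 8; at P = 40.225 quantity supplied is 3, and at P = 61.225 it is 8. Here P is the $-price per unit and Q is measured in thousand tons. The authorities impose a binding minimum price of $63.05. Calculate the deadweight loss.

$26.61 thousand

Demand slope = (42.55 − 64.55)/(8 − 3) = −4.4, so P = 77.75 − 4.4Q.
Supply slope = (61.225 − 40.225)/(8 − 3) = 4.2, so P = 27.625 + 4.2Q.
Competitive equilibrium: 77.75 − 4.4Q = 27.625 + 4.2Q → Q* = 5.8285, P* = 52.1047.
At the floor P = 63.05, quantity demanded = (77.75 − 63.05)/4.4 = 3.3409.
Sellers' marginal cost at Q' = 3.3409: 27.625 + 4.2·3.3409 = 41.6568.
ΔQ = 5.8285 − 3.3409 = 2.4876; wedge = 63.05 − 41.6568 = 21.3932.
The triangle = ½ × 2.4876 × 21.3932 = $26.61 thousand.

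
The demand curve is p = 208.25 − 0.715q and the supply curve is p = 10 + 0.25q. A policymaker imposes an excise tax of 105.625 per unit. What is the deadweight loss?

5780.64

Competitive equilibrium: 208.25 − 0.715q = 10 + 0.25q → q* = 205.4404, p* = 61.3601.
With the tax, the buyer price exceeds the seller price by 105.625: (208.25 − 0.715q) − (10 + 0.25q) = 105.625 → q' = 95.9845.
Δq = 205.4404 − 95.9845 = 109.4559; the wedge equals the tax, 105.625.
Deadweight loss = ½ × 109.4559 × 105.625 = 5780.64.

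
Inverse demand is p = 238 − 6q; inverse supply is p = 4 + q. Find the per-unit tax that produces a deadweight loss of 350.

70

Competitive equilibrium: 238 − 6q = 4 + q → q* = 33.4286, p* = 37.4286.
A tax t gives Δq = t/7 and wedge t, so DWL = t²/14.
t²/14 = 350 → t² = 4900 → t = 70.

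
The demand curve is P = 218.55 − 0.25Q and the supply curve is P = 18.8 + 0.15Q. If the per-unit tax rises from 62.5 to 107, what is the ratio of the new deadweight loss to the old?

Competitive equilibrium: 218.55 − 0.25Q = 18.8 + 0.15Q → Q* = 499.375, P* = 93.7063.
For a per-unit tax t: ΔQ = t/0.4, so DWL = ½·t·(t/0.4) = t²/0.8.
At t = 62.5: DWL = 4882.8125. At t = 107: DWL = 14311.25.
Ratio = (107/62.5)² = 2.931.

2.931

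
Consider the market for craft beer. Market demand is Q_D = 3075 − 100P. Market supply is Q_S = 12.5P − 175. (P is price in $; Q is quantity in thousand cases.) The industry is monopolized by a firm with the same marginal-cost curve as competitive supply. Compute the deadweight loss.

$15.59 thousand

In inverse form: demand P = 30.75 − 0.01Q, supply P = 14 + 0.08Q.
Competitive equilibrium: 30.75 − 0.01Q = 14 + 0.08Q → Q* = 186.1111, P* = 28.8889.
Marginal revenue: MR = 30.75 − 0.02Q. Set MR = MC: 30.75 − 0.02Q = 14 + 0.08Q → Q_m = 167.5.
Price P_m = 30.75 − 0.01·167.5 = 29.075; MC(Q_m) = 14 + 0.08·167.5 = 27.4.
Competitive Q* = 186.1111, so ΔQ = 18.6111; wedge = 29.075 − 27.4 = 1.675.
Deadweight loss = ½ × 18.6111 × 1.675 = $15.59 thousand.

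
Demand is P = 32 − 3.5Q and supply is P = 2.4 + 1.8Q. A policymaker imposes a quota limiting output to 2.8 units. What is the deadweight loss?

Competitive equilibrium: 32 − 3.5Q = 2.4 + 1.8Q → Q* = 5.5849, P* = 12.4528.
At Q = 2.8: demand price = 32 − 3.5·2.8 = 22.2; supply price = 2.4 + 1.8·2.8 = 7.44.
ΔQ = 5.5849 − 2.8 = 2.7849; wedge = 22.2 − 7.44 = 14.76.
DWL = ½ × 2.7849 × 14.76 = 20.55.

20.55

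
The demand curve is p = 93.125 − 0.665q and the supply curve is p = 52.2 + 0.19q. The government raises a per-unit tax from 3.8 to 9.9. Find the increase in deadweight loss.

48.87

Competitive equilibrium: 93.125 − 0.665q = 52.2 + 0.19q → q* = 47.8655, p* = 61.2944.
For a per-unit tax t: Δq = t/0.855, so DWL = ½·t·(t/0.855) = t²/1.71.
At t = 3.8: DWL = 8.444. At t = 9.9: DWL = 57.316.
Increase = 57.316 − 8.444 = 48.87.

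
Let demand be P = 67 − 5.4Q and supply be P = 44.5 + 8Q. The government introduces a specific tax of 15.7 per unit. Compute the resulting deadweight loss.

9.20

Competitive equilibrium: 67 − 5.4Q = 44.5 + 8Q → Q* = 1.6791, P* = 57.9328.
With the tax, the buyer price exceeds the seller price by 15.7: (67 − 5.4Q) − (44.5 + 8Q) = 15.7 → Q' = 0.5075.
ΔQ = 1.6791 − 0.5075 = 1.1716; the wedge equals the tax, 15.7.
Deadweight loss = ½ × 1.1716 × 15.7 = 9.20.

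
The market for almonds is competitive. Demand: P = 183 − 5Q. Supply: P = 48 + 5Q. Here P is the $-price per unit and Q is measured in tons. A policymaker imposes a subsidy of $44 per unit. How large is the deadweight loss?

Competitive equilibrium: 183 − 5Q = 48 + 5Q → Q* = 13.5, P* = 115.5.
The subsidy lowers effective supply by 44: P = 4 + 5Q.
New quantity: 183 − 5Q = 4 + 5Q → Q' = 17.9.
Overproduction ΔQ = 17.9 − 13.5 = 4.4; wedge = subsidy = 44.
The triangle = ½ × 4.4 × 44 = $96.80.

$96.80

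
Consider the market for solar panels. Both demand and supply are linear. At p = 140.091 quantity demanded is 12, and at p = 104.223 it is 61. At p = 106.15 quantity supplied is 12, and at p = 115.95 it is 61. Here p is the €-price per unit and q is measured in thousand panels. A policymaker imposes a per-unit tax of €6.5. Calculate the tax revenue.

Demand slope = (104.223 − 140.091)/(61 − 12) = −0.732, so p = 148.875 − 0.732q.
Supply slope = (115.95 − 106.15)/(61 − 12) = 0.2, so p = 103.75 + 0.2q.
Competitive equilibrium: 148.875 − 0.732q = 103.75 + 0.2q → q* = 48.4174, p* = 113.4335.
With the tax, the buyer price exceeds the seller price by 6.5: (148.875 − 0.732q) − (103.75 + 0.2q) = 6.5 → q' = 41.4431.
Tax revenue = 6.5 × 41.4431 = €269.38 thousand.

€269.38 thousand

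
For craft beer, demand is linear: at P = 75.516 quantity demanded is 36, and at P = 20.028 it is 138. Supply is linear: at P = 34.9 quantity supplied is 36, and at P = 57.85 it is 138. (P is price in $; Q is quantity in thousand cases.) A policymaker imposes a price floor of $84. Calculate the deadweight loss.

$1799.55 thousand

Demand slope = (20.028 − 75.516)/(138 − 36) = −0.544, so P = 95.1 − 0.544Q.
Supply slope = (57.85 − 34.9)/(138 − 36) = 0.225, so P = 26.8 + 0.225Q.
Competitive equilibrium: 95.1 − 0.544Q = 26.8 + 0.225Q → Q* = 88.8166, P* = 46.7837.
At the floor P = 84, quantity demanded = (95.1 − 84)/0.544 = 20.4044.
Sellers' marginal cost at Q' = 20.4044: 26.8 + 0.225·20.4044 = 31.391.
ΔQ = 88.8166 − 20.4044 = 68.4122; wedge = 84 − 31.391 = 52.609.
Deadweight loss = ½ × 68.4122 × 52.609 = $1799.55 thousand.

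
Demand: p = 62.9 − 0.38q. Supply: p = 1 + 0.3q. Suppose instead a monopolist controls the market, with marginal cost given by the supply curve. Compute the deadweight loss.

362.07

Competitive equilibrium: 62.9 − 0.38q = 1 + 0.3q → q* = 91.0294, p* = 28.3088.
Marginal revenue: MR = 62.9 − 0.76q. Set MR = MC: 62.9 − 0.76q = 1 + 0.3q → q_m = 58.3962.
Price p_m = 62.9 − 0.38·58.3962 = 40.7094; MC(q_m) = 1 + 0.3·58.3962 = 18.5189.
Competitive q* = 91.0294, so Δq = 32.6332; wedge = 40.7094 − 18.5189 = 22.1905.
DWL = ½ × 32.6332 × 22.1905 = 362.07.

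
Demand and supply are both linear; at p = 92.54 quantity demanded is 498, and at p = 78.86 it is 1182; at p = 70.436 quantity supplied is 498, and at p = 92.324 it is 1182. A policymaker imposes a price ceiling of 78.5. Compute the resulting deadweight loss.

778.85

Demand slope = (78.86 − 92.54)/(1182 − 498) = −0.02, so p = 102.5 − 0.02q.
Supply slope = (92.324 − 70.436)/(1182 − 498) = 0.032, so p = 54.5 + 0.032q.
Competitive equilibrium: 102.5 − 0.02q = 54.5 + 0.032q → q* = 923.0769, p* = 84.0385.
At the ceiling p = 78.5, quantity supplied = (78.5 − 54.5)/0.032 = 750.
Willingness to pay at q' = 750: 102.5 − 0.02·750 = 87.5.
Δq = 923.0769 − 750 = 173.0769; wedge = 87.5 − 78.5 = 9.
The triangle = ½ × 173.0769 × 9 = 778.85.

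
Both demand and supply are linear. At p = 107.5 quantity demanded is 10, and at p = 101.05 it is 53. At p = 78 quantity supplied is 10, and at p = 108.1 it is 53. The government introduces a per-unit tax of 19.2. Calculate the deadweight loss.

216.85

Demand slope = (101.05 − 107.5)/(53 − 10) = −0.15, so p = 109 − 0.15q.
Supply slope = (108.1 − 78)/(53 − 10) = 0.7, so p = 71 + 0.7q.
Competitive equilibrium: 109 − 0.15q = 71 + 0.7q → q* = 44.7059, p* = 102.2941.
With the tax, the buyer price exceeds the seller price by 19.2: (109 − 0.15q) − (71 + 0.7q) = 19.2 → q' = 22.1176.
Δq = 44.7059 − 22.1176 = 22.5883; the wedge equals the tax, 19.2.
DWL = ½ × 22.5883 × 19.2 = 216.85.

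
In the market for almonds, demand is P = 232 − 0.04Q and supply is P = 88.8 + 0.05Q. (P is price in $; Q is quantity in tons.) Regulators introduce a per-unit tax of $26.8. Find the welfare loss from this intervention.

Competitive equilibrium: 232 − 0.04Q = 88.8 + 0.05Q → Q* = 1591.1111, P* = 168.3556.
With the tax, the buyer price exceeds the seller price by 26.8: (232 − 0.04Q) − (88.8 + 0.05Q) = 26.8 → Q' = 1293.3333.
ΔQ = 1591.1111 − 1293.3333 = 297.7778; the wedge equals the tax, 26.8.
The triangle = ½ × 297.7778 × 26.8 = $3990.22.

$3990.22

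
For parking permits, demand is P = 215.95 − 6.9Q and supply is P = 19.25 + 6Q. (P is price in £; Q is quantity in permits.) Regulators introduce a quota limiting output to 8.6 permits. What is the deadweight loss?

£285.07

Competitive equilibrium: 215.95 − 6.9Q = 19.25 + 6Q → Q* = 15.2481, P* = 110.7384.
At Q = 8.6: demand price = 215.95 − 6.9·8.6 = 156.61; supply price = 19.25 + 6·8.6 = 70.85.
ΔQ = 15.2481 − 8.6 = 6.6481; wedge = 156.61 − 70.85 = 85.76.
DWL = ½ × 6.6481 × 85.76 = £285.07.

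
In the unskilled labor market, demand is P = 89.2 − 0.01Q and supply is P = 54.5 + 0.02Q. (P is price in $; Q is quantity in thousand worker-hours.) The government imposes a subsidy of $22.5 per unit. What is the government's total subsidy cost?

$42900 thousand

Competitive equilibrium: 89.2 − 0.01Q = 54.5 + 0.02Q → Q* = 1156.6667, P* = 77.6333.
The subsidy lowers effective supply by 22.5: P = 32 + 0.02Q.
New quantity: 89.2 − 0.01Q = 32 + 0.02Q → Q' = 1906.6667.
Total subsidy cost = 22.5 × 1906.6667 = $42900 thousand.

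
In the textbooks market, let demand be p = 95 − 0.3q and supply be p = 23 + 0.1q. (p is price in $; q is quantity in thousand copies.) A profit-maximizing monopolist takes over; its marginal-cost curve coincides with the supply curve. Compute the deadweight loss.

$1190.20 thousand

Competitive equilibrium: 95 − 0.3q = 23 + 0.1q → q* = 180, p* = 41.
Marginal revenue: MR = 95 − 0.6q. Set MR = MC: 95 − 0.6q = 23 + 0.1q → q_m = 102.85714.
Price p_m = 95 − 0.3·102.85714 = 64.14286; MC(q_m) = 23 + 0.1·102.85714 = 33.28571.
Competitive q* = 180, so Δq = 77.14286; wedge = 64.14286 − 33.28571 = 30.85715.
Deadweight loss = ½ × 77.14286 × 30.85715 = $1190.20 thousand.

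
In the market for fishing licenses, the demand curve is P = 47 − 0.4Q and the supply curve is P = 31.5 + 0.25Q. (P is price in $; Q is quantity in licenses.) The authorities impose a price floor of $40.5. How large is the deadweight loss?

Competitive equilibrium: 47 − 0.4Q = 31.5 + 0.25Q → Q* = 23.8462, P* = 37.4615.
At the floor P = 40.5, quantity demanded = (47 − 40.5)/0.4 = 16.25.
Sellers' marginal cost at Q' = 16.25: 31.5 + 0.25·16.25 = 35.5625.
ΔQ = 23.8462 − 16.25 = 7.5962; wedge = 40.5 − 35.5625 = 4.9375.
Deadweight loss = ½ × 7.5962 × 4.9375 = $18.75.

$18.75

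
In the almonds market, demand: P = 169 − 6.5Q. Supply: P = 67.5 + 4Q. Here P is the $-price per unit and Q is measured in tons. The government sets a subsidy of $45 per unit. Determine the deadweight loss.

$96.43

Competitive equilibrium: 169 − 6.5Q = 67.5 + 4Q → Q* = 9.6667, P* = 106.1667.
The subsidy lowers effective supply by 45: P = 22.5 + 4Q.
New quantity: 169 − 6.5Q = 22.5 + 4Q → Q' = 13.9524.
Overproduction ΔQ = 13.9524 − 9.6667 = 4.2857; wedge = subsidy = 45.
The triangle = ½ × 4.2857 × 45 = $96.43.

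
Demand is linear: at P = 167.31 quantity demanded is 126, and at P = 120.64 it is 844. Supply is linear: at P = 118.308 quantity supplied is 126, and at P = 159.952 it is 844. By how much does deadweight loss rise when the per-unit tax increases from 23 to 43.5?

Demand slope = (120.64 − 167.31)/(844 − 126) = −0.065, so P = 175.5 − 0.065Q.
Supply slope = (159.952 − 118.308)/(844 − 126) = 0.058, so P = 111 + 0.058Q.
Competitive equilibrium: 175.5 − 0.065Q = 111 + 0.058Q → Q* = 524.3902, P* = 141.4146.
For a per-unit tax t: ΔQ = t/0.123, so DWL = ½·t·(t/0.123) = t²/0.246.
At t = 23: DWL = 2150.407. At t = 43.5: DWL = 7692.073.
Increase = 7692.073 − 2150.407 = 5541.67.

5541.67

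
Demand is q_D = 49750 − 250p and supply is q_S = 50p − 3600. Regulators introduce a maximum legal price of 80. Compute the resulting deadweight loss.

In inverse form: demand p = 199 − 0.004q, supply p = 72 + 0.02q.
Competitive equilibrium: 199 − 0.004q = 72 + 0.02q → q* = 5291.66667, p* = 177.83333.
At the ceiling p = 80, quantity supplied = (80 − 72)/0.02 = 400.
Willingness to pay at q' = 400: 199 − 0.004·400 = 197.4.
Δq = 5291.66667 − 400 = 4891.66667; wedge = 197.4 − 80 = 117.4.
The triangle = ½ × 4891.66667 × 117.4 = 287140.83.

287140.83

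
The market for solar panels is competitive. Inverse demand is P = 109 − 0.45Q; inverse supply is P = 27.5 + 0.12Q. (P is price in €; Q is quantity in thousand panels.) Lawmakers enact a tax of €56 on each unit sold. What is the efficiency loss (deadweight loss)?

Competitive equilibrium: 109 − 0.45Q = 27.5 + 0.12Q → Q* = 142.9825, P* = 44.6579.
With the tax, the buyer price exceeds the seller price by 56: (109 − 0.45Q) − (27.5 + 0.12Q) = 56 → Q' = 44.7368.
ΔQ = 142.9825 − 44.7368 = 98.2457; the wedge equals the tax, 56.
Deadweight loss = ½ × 98.2457 × 56 = €2750.88 thousand.

€2750.88 thousand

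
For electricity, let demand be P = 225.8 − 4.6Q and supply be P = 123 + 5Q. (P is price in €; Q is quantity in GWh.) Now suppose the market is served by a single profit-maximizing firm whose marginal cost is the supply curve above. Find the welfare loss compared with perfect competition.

Competitive equilibrium: 225.8 − 4.6Q = 123 + 5Q → Q* = 10.7083, P* = 176.5417.
Marginal revenue: MR = 225.8 − 9.2Q. Set MR = MC: 225.8 − 9.2Q = 123 + 5Q → Q_m = 7.2394.
Price P_m = 225.8 − 4.6·7.2394 = 192.4988; MC(Q_m) = 123 + 5·7.2394 = 159.197.
Competitive Q* = 10.7083, so ΔQ = 3.4689; wedge = 192.4988 − 159.197 = 33.3018.
Welfare loss = ½ × 3.4689 × 33.3018 = €57.76.

€57.76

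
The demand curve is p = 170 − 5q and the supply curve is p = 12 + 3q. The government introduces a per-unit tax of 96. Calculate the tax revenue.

744

Competitive equilibrium: 170 − 5q = 12 + 3q → q* = 19.75, p* = 71.25.
With the tax, the buyer price exceeds the seller price by 96: (170 − 5q) − (12 + 3q) = 96 → q' = 7.75.
Tax revenue = 96 × 7.75 = 744.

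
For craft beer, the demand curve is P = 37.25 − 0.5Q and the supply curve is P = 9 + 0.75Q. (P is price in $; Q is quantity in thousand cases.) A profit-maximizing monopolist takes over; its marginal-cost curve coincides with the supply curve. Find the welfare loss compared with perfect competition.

Competitive equilibrium: 37.25 − 0.5Q = 9 + 0.75Q → Q* = 22.6, P* = 25.95.
Marginal revenue: MR = 37.25 − Q. Set MR = MC: 37.25 − Q = 9 + 0.75Q → Q_m = 16.1429.
Price P_m = 37.25 − 0.5·16.1429 = 29.1786; MC(Q_m) = 9 + 0.75·16.1429 = 21.1072.
Competitive Q* = 22.6, so ΔQ = 6.4571; wedge = 29.1786 − 21.1072 = 8.0714.
The triangle = ½ × 6.4571 × 8.0714 = $26.06 thousand.

$26.06 thousand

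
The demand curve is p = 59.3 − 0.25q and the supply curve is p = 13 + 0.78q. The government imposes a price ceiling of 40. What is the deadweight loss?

55.02

Competitive equilibrium: 59.3 − 0.25q = 13 + 0.78q → q* = 44.9515, p* = 48.0621.
At the ceiling p = 40, quantity supplied = (40 − 13)/0.78 = 34.6154.
Willingness to pay at q' = 34.6154: 59.3 − 0.25·34.6154 = 50.6462.
Δq = 44.9515 − 34.6154 = 10.3361; wedge = 50.6462 − 40 = 10.6462.
The triangle = ½ × 10.3361 × 10.6462 = 55.02.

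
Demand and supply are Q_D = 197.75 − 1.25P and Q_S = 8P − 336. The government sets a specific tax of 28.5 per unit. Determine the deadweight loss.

439.05

In inverse form: demand P = 158.2 − 0.8Q, supply P = 42 + 0.125Q.
Competitive equilibrium: 158.2 − 0.8Q = 42 + 0.125Q → Q* = 125.6216, P* = 57.7027.
With the tax, the buyer price exceeds the seller price by 28.5: (158.2 − 0.8Q) − (42 + 0.125Q) = 28.5 → Q' = 94.8108.
ΔQ = 125.6216 − 94.8108 = 30.8108; the wedge equals the tax, 28.5.
Deadweight loss = ½ × 30.8108 × 28.5 = 439.05.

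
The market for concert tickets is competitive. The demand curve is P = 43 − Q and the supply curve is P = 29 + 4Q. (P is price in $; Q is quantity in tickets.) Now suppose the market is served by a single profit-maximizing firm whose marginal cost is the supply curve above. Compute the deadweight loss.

Competitive equilibrium: 43 − Q = 29 + 4Q → Q* = 2.8, P* = 40.2.
Marginal revenue: MR = 43 − 2Q. Set MR = MC: 43 − 2Q = 29 + 4Q → Q_m = 2.3333.
Price P_m = 43 − 1·2.3333 = 40.6667; MC(Q_m) = 29 + 4·2.3333 = 38.3332.
Competitive Q* = 2.8, so ΔQ = 0.4667; wedge = 40.6667 − 38.3332 = 2.3335.
The triangle = ½ × 0.4667 × 2.3335 = $0.54.

$0.54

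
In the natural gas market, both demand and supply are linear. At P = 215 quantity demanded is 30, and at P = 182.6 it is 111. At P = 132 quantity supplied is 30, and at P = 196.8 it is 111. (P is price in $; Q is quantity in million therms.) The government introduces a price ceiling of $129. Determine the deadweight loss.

Demand slope = (182.6 − 215)/(111 − 30) = −0.4, so P = 227 − 0.4Q.
Supply slope = (196.8 − 132)/(111 − 30) = 0.8, so P = 108 + 0.8Q.
Competitive equilibrium: 227 − 0.4Q = 108 + 0.8Q → Q* = 99.16667, P* = 187.33333.
At the ceiling P = 129, quantity supplied = (129 − 108)/0.8 = 26.25.
Willingness to pay at Q' = 26.25: 227 − 0.4·26.25 = 216.5.
ΔQ = 99.16667 − 26.25 = 72.91667; wedge = 216.5 − 129 = 87.5.
The triangle = ½ × 72.91667 × 87.5 = $3190.10 million.

$3190.10 million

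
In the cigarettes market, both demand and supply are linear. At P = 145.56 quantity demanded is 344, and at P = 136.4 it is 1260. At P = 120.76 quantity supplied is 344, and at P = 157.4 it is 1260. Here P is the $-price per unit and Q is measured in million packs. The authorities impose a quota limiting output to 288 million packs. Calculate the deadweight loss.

$7617.60 million

Demand slope = (136.4 − 145.56)/(1260 − 344) = −0.01, so P = 149 − 0.01Q.
Supply slope = (157.4 − 120.76)/(1260 − 344) = 0.04, so P = 107 + 0.04Q.
Competitive equilibrium: 149 − 0.01Q = 107 + 0.04Q → Q* = 840, P* = 140.6.
At Q = 288: demand price = 149 − 0.01·288 = 146.12; supply price = 107 + 0.04·288 = 118.52.
ΔQ = 840 − 288 = 552; wedge = 146.12 − 118.52 = 27.6.
DWL = ½ × 552 × 27.6 = $7617.60 million.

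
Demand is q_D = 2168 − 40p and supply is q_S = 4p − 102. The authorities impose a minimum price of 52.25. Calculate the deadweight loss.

In inverse form: demand p = 54.2 − 0.025q, supply p = 25.5 + 0.25q.
Competitive equilibrium: 54.2 − 0.025q = 25.5 + 0.25q → q* = 104.3636, p* = 51.5909.
At the floor p = 52.25, quantity demanded = (54.2 − 52.25)/0.025 = 78.
Sellers' marginal cost at q' = 78: 25.5 + 0.25·78 = 45.
Δq = 104.3636 − 78 = 26.3636; wedge = 52.25 − 45 = 7.25.
Welfare loss = ½ × 26.3636 × 7.25 = 95.57.

95.57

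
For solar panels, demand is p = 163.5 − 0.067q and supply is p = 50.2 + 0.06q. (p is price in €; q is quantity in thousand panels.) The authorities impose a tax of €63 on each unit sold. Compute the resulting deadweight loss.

Competitive equilibrium: 163.5 − 0.067q = 50.2 + 0.06q → q* = 892.126, p* = 103.7276.
With the tax, the buyer price exceeds the seller price by 63: (163.5 − 0.067q) − (50.2 + 0.06q) = 63 → q' = 396.063.
Δq = 892.126 − 396.063 = 496.063; the wedge equals the tax, 63.
The triangle = ½ × 496.063 × 63 = €15625.98 thousand.

€15625.98 thousand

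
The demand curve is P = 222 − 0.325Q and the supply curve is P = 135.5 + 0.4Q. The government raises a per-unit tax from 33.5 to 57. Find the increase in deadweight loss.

Competitive equilibrium: 222 − 0.325Q = 135.5 + 0.4Q → Q* = 119.3103, P* = 183.2241.
For a per-unit tax t: ΔQ = t/0.725, so DWL = ½·t·(t/0.725) = t²/1.45.
At t = 33.5: DWL = 773.966. At t = 57: DWL = 2240.69.
Increase = 2240.69 − 773.966 = 1466.72.

1466.72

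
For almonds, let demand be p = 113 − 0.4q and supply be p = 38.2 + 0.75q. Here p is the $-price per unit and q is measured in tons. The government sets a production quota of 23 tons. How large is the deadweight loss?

$1016.40

Competitive equilibrium: 113 − 0.4q = 38.2 + 0.75q → q* = 65.0435, p* = 86.9826.
At q = 23: demand price = 113 − 0.4·23 = 103.8; supply price = 38.2 + 0.75·23 = 55.45.
Δq = 65.0435 − 23 = 42.0435; wedge = 103.8 − 55.45 = 48.35.
Deadweight loss = ½ × 42.0435 × 48.35 = $1016.40.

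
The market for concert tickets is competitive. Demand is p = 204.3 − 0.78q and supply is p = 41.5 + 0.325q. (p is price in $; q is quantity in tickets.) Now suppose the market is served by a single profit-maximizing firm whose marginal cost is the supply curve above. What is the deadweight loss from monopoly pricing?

$2053.44

Competitive equilibrium: 204.3 − 0.78q = 41.5 + 0.325q → q* = 147.33032, p* = 89.38235.
Marginal revenue: MR = 204.3 − 1.56q. Set MR = MC: 204.3 − 1.56q = 41.5 + 0.325q → q_m = 86.36605.
Price p_m = 204.3 − 0.78·86.36605 = 136.93448; MC(q_m) = 41.5 + 0.325·86.36605 = 69.56897.
Competitive q* = 147.33032, so Δq = 60.96427; wedge = 136.93448 − 69.56897 = 67.36551.
The triangle = ½ × 60.96427 × 67.36551 = $2053.44.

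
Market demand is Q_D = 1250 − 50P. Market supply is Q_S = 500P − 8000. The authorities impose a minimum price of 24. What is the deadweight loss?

1418.41

In inverse form: demand P = 25 − 0.02Q, supply P = 16 + 0.002Q.
Competitive equilibrium: 25 − 0.02Q = 16 + 0.002Q → Q* = 409.0909, P* = 16.8182.
At the floor P = 24, quantity demanded = (25 − 24)/0.02 = 50.
Sellers' marginal cost at Q' = 50: 16 + 0.002·50 = 16.1.
ΔQ = 409.0909 − 50 = 359.0909; wedge = 24 − 16.1 = 7.9.
DWL = ½ × 359.0909 × 7.9 = 1418.41.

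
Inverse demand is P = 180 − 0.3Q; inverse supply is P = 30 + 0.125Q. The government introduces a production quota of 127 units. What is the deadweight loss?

Competitive equilibrium: 180 − 0.3Q = 30 + 0.125Q → Q* = 352.9412, P* = 74.1176.
At Q = 127: demand price = 180 − 0.3·127 = 141.9; supply price = 30 + 0.125·127 = 45.875.
ΔQ = 352.9412 − 127 = 225.9412; wedge = 141.9 − 45.875 = 96.025.
The triangle = ½ × 225.9412 × 96.025 = 10848.

10848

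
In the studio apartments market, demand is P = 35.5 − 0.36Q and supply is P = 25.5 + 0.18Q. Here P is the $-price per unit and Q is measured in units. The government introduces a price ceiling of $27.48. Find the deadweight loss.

$15.26

Competitive equilibrium: 35.5 − 0.36Q = 25.5 + 0.18Q → Q* = 18.5185, P* = 28.8333.
At the ceiling P = 27.48, quantity supplied = (27.48 − 25.5)/0.18 = 11.
Willingness to pay at Q' = 11: 35.5 − 0.36·11 = 31.54.
ΔQ = 18.5185 − 11 = 7.5185; wedge = 31.54 − 27.48 = 4.06.
DWL = ½ × 7.5185 × 4.06 = $15.26.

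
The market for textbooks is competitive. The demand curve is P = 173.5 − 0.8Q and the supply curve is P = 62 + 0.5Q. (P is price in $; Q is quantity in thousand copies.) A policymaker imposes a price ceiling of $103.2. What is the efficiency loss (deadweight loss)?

$7.38 thousand

Competitive equilibrium: 173.5 − 0.8Q = 62 + 0.5Q → Q* = 85.7692, P* = 104.8846.
At the ceiling P = 103.2, quantity supplied = (103.2 − 62)/0.5 = 82.4.
Willingness to pay at Q' = 82.4: 173.5 − 0.8·82.4 = 107.58.
ΔQ = 85.7692 − 82.4 = 3.3692; wedge = 107.58 − 103.2 = 4.38.
Deadweight loss = ½ × 3.3692 × 4.38 = $7.38 thousand.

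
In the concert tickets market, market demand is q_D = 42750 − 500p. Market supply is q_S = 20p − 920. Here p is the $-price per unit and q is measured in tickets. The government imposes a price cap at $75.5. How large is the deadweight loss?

$748

In inverse form: demand p = 85.5 − 0.002q, supply p = 46 + 0.05q.
Competitive equilibrium: 85.5 − 0.002q = 46 + 0.05q → q* = 759.6154, p* = 83.9808.
At the ceiling p = 75.5, quantity supplied = (75.5 − 46)/0.05 = 590.
Willingness to pay at q' = 590: 85.5 − 0.002·590 = 84.32.
Δq = 759.6154 − 590 = 169.6154; wedge = 84.32 − 75.5 = 8.82.
Welfare loss = ½ × 169.6154 × 8.82 = $748.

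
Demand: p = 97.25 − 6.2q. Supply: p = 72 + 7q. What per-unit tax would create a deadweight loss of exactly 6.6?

Competitive equilibrium: 97.25 − 6.2q = 72 + 7q → q* = 1.9129, p* = 85.3902.
A tax t gives Δq = t/13.2 and wedge t, so DWL = t²/26.4.
t²/26.4 = 6.6 → t² = 174.24 → t = 13.2.

13.2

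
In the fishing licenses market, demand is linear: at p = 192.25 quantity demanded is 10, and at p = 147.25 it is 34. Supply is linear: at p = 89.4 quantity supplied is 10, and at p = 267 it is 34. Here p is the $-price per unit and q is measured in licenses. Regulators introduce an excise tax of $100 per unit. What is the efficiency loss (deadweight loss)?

Demand slope = (147.25 − 192.25)/(34 − 10) = −1.875, so p = 211 − 1.875q.
Supply slope = (267 − 89.4)/(34 − 10) = 7.4, so p = 15.4 + 7.4q.
Competitive equilibrium: 211 − 1.875q = 15.4 + 7.4q → q* = 21.0889, p* = 171.4582.
With the tax, the buyer price exceeds the seller price by 100: (211 − 1.875q) − (15.4 + 7.4q) = 100 → q' = 10.3073.
Δq = 21.0889 − 10.3073 = 10.7816; the wedge equals the tax, 100.
Deadweight loss = ½ × 10.7816 × 100 = $539.08.

$539.08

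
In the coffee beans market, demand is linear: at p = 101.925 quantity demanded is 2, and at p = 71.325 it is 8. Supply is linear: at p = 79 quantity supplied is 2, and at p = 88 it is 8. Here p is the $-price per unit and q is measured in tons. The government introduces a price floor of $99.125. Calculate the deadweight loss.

Demand slope = (71.325 − 101.925)/(8 − 2) = −5.1, so p = 112.125 − 5.1q.
Supply slope = (88 − 79)/(8 − 2) = 1.5, so p = 76 + 1.5q.
Competitive equilibrium: 112.125 − 5.1q = 76 + 1.5q → q* = 5.4735, p* = 84.2102.
At the floor p = 99.125, quantity demanded = (112.125 − 99.125)/5.1 = 2.549.
Sellers' marginal cost at q' = 2.549: 76 + 1.5·2.549 = 79.8235.
Δq = 5.4735 − 2.549 = 2.9245; wedge = 99.125 − 79.8235 = 19.3015.
Deadweight loss = ½ × 2.9245 × 19.3015 = $28.22.

$28.22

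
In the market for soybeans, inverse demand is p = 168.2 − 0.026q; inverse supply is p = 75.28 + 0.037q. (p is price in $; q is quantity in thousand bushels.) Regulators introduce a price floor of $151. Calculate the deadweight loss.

$20840.10 thousand

Competitive equilibrium: 168.2 − 0.026q = 75.28 + 0.037q → q* = 1474.92063, p* = 129.85206.
At the floor p = 151, quantity demanded = (168.2 − 151)/0.026 = 661.53846.
Sellers' marginal cost at q' = 661.53846: 75.28 + 0.037·661.53846 = 99.75692.
Δq = 1474.92063 − 661.53846 = 813.38217; wedge = 151 − 99.75692 = 51.24308.
Deadweight loss = ½ × 813.38217 × 51.24308 = $20840.10 thousand.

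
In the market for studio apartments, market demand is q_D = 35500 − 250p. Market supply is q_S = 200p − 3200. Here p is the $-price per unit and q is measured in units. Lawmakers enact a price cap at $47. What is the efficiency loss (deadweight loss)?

$273780

In inverse form: demand p = 142 − 0.004q, supply p = 16 + 0.005q.
Competitive equilibrium: 142 − 0.004q = 16 + 0.005q → q* = 14000, p* = 86.
At the ceiling p = 47, quantity supplied = (47 − 16)/0.005 = 6200.
Willingness to pay at q' = 6200: 142 − 0.004·6200 = 117.2.
Δq = 14000 − 6200 = 7800; wedge = 117.2 − 47 = 70.2.
DWL = ½ × 7800 × 70.2 = $273780.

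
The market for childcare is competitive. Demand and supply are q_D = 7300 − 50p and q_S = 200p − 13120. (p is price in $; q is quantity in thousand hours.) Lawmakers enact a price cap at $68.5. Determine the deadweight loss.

$86856.20 thousand

In inverse form: demand p = 146 − 0.02q, supply p = 65.6 + 0.005q.
Competitive equilibrium: 146 − 0.02q = 65.6 + 0.005q → q* = 3216, p* = 81.68.
At the ceiling p = 68.5, quantity supplied = (68.5 − 65.6)/0.005 = 580.
Willingness to pay at q' = 580: 146 − 0.02·580 = 134.4.
Δq = 3216 − 580 = 2636; wedge = 134.4 − 68.5 = 65.9.
DWL = ½ × 2636 × 65.9 = $86856.20 thousand.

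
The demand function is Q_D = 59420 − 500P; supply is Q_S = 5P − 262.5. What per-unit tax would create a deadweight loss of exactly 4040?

In inverse form: demand P = 118.84 − 0.002Q, supply P = 52.5 + 0.2Q.
Competitive equilibrium: 118.84 − 0.002Q = 52.5 + 0.2Q → Q* = 328.4158, P* = 118.1832.
A tax t gives ΔQ = t/0.202 and wedge t, so DWL = t²/0.404.
t²/0.404 = 4040 → t² = 1632.16 → t = 40.4.

40.4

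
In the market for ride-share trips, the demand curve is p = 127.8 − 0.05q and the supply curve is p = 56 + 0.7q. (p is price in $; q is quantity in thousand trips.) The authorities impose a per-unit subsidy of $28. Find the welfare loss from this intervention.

Competitive equilibrium: 127.8 − 0.05q = 56 + 0.7q → q* = 95.7333, p* = 123.0133.
The subsidy lowers effective supply by 28: p = 28 + 0.7q.
New quantity: 127.8 − 0.05q = 28 + 0.7q → q' = 133.0667.
Overproduction Δq = 133.0667 − 95.7333 = 37.3334; wedge = subsidy = 28.
The triangle = ½ × 37.3334 × 28 = $522.67 thousand.

$522.67 thousand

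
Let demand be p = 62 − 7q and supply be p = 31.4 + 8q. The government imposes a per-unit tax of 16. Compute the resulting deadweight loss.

Competitive equilibrium: 62 − 7q = 31.4 + 8q → q* = 2.04, p* = 47.72.
With the tax, the buyer price exceeds the seller price by 16: (62 − 7q) − (31.4 + 8q) = 16 → q' = 0.9733.
Δq = 2.04 − 0.9733 = 1.0667; the wedge equals the tax, 16.
Welfare loss = ½ × 1.0667 × 16 = 8.53.

8.53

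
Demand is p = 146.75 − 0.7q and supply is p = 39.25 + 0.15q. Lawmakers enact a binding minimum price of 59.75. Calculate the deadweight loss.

2.03

Competitive equilibrium: 146.75 − 0.7q = 39.25 + 0.15q → q* = 126.4706, p* = 58.2206.
At the floor p = 59.75, quantity demanded = (146.75 − 59.75)/0.7 = 124.2857.
Sellers' marginal cost at q' = 124.2857: 39.25 + 0.15·124.2857 = 57.8929.
Δq = 126.4706 − 124.2857 = 2.1849; wedge = 59.75 − 57.8929 = 1.8571.
Welfare loss = ½ × 2.1849 × 1.8571 = 2.03.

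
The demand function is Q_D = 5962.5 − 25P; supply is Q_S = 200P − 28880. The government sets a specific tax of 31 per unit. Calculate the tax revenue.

43468.89

In inverse form: demand P = 238.5 − 0.04Q, supply P = 144.4 + 0.005Q.
Competitive equilibrium: 238.5 − 0.04Q = 144.4 + 0.005Q → Q* = 2091.1111, P* = 154.8556.
With the tax, the buyer price exceeds the seller price by 31: (238.5 − 0.04Q) − (144.4 + 0.005Q) = 31 → Q' = 1402.2222.
Tax revenue = 31 × 1402.2222 = 43468.89.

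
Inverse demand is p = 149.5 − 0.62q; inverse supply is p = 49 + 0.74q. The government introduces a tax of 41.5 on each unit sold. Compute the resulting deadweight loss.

Competitive equilibrium: 149.5 − 0.62q = 49 + 0.74q → q* = 73.8971, p* = 103.6838.
With the tax, the buyer price exceeds the seller price by 41.5: (149.5 − 0.62q) − (49 + 0.74q) = 41.5 → q' = 43.3824.
Δq = 73.8971 − 43.3824 = 30.5147; the wedge equals the tax, 41.5.
Welfare loss = ½ × 30.5147 × 41.5 = 633.18.

633.18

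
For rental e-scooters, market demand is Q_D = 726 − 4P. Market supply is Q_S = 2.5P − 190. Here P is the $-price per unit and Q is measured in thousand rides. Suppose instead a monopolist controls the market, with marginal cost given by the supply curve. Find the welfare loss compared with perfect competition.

In inverse form: demand P = 181.5 − 0.25Q, supply P = 76 + 0.4Q.
Competitive equilibrium: 181.5 − 0.25Q = 76 + 0.4Q → Q* = 162.3077, P* = 140.9231.
Marginal revenue: MR = 181.5 − 0.5Q. Set MR = MC: 181.5 − 0.5Q = 76 + 0.4Q → Q_m = 117.2222.
Price P_m = 181.5 − 0.25·117.2222 = 152.1945; MC(Q_m) = 76 + 0.4·117.2222 = 122.8889.
Competitive Q* = 162.3077, so ΔQ = 45.0855; wedge = 152.1945 − 122.8889 = 29.3056.
The triangle = ½ × 45.0855 × 29.3056 = $660.63 thousand.

$660.63 thousand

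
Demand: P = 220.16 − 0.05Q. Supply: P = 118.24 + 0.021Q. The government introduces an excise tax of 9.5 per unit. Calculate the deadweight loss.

635.56

Competitive equilibrium: 220.16 − 0.05Q = 118.24 + 0.021Q → Q* = 1435.493, P* = 148.3854.
With the tax, the buyer price exceeds the seller price by 9.5: (220.16 − 0.05Q) − (118.24 + 0.021Q) = 9.5 → Q' = 1301.6901.
ΔQ = 1435.493 − 1301.6901 = 133.8029; the wedge equals the tax, 9.5.
Deadweight loss = ½ × 133.8029 × 9.5 = 635.56.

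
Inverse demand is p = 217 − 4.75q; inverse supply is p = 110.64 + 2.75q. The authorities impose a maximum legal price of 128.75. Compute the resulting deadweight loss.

216.37

Competitive equilibrium: 217 − 4.75q = 110.64 + 2.75q → q* = 14.18133, p* = 149.63867.
At the ceiling p = 128.75, quantity supplied = (128.75 − 110.64)/2.75 = 6.58545.
Willingness to pay at q' = 6.58545: 217 − 4.75·6.58545 = 185.71911.
Δq = 14.18133 − 6.58545 = 7.59588; wedge = 185.71911 − 128.75 = 56.96911.
Welfare loss = ½ × 7.59588 × 56.96911 = 216.37.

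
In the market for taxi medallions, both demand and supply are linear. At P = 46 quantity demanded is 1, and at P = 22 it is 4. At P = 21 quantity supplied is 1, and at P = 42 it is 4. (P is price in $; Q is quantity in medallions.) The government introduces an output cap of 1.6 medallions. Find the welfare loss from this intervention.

$8.53

Demand slope = (22 − 46)/(4 − 1) = −8, so P = 54 − 8Q.
Supply slope = (42 − 21)/(4 − 1) = 7, so P = 14 + 7Q.
Competitive equilibrium: 54 − 8Q = 14 + 7Q → Q* = 2.6667, P* = 32.6667.
At Q = 1.6: demand price = 54 − 8·1.6 = 41.2; supply price = 14 + 7·1.6 = 25.2.
ΔQ = 2.6667 − 1.6 = 1.0667; wedge = 41.2 − 25.2 = 16.
Welfare loss = ½ × 1.0667 × 16 = $8.53.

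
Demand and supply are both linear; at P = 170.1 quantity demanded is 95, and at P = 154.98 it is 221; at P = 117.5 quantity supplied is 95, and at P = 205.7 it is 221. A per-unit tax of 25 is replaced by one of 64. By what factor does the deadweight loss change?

Demand slope = (154.98 − 170.1)/(221 − 95) = −0.12, so P = 181.5 − 0.12Q.
Supply slope = (205.7 − 117.5)/(221 − 95) = 0.7, so P = 51 + 0.7Q.
Competitive equilibrium: 181.5 − 0.12Q = 51 + 0.7Q → Q* = 159.1463, P* = 162.4024.
For a per-unit tax t: ΔQ = t/0.82, so DWL = ½·t·(t/0.82) = t²/1.64.
At t = 25: DWL = 381.098. At t = 64: DWL = 2497.561.
Ratio = (64/25)² = 6.5536.

6.5536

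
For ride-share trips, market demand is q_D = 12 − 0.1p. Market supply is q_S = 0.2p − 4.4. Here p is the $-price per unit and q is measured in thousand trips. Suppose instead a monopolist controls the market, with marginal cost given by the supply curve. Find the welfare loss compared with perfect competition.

$51.22 thousand

In inverse form: demand p = 120 − 10q, supply p = 22 + 5q.
Competitive equilibrium: 120 − 10q = 22 + 5q → q* = 6.5333, p* = 54.6667.
Marginal revenue: MR = 120 − 20q. Set MR = MC: 120 − 20q = 22 + 5q → q_m = 3.92.
Price p_m = 120 − 10·3.92 = 80.8; MC(q_m) = 22 + 5·3.92 = 41.6.
Competitive q* = 6.5333, so Δq = 2.6133; wedge = 80.8 − 41.6 = 39.2.
Deadweight loss = ½ × 2.6133 × 39.2 = $51.22 thousand.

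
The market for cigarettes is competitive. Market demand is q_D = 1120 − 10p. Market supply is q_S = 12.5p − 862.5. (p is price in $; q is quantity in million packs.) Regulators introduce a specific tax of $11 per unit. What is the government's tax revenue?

$1955.56 million

In inverse form: demand p = 112 − 0.1q, supply p = 69 + 0.08q.
Competitive equilibrium: 112 − 0.1q = 69 + 0.08q → q* = 238.8889, p* = 88.1111.
With the tax, the buyer price exceeds the seller price by 11: (112 − 0.1q) − (69 + 0.08q) = 11 → q' = 177.7778.
Tax revenue = 11 × 177.7778 = $1955.56 million.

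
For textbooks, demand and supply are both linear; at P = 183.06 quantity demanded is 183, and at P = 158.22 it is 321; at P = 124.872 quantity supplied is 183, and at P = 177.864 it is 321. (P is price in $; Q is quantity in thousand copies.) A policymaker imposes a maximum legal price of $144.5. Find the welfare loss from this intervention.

$764.16 thousand

Demand slope = (158.22 − 183.06)/(321 − 183) = −0.18, so P = 216 − 0.18Q.
Supply slope = (177.864 − 124.872)/(321 − 183) = 0.384, so P = 54.6 + 0.384Q.
Competitive equilibrium: 216 − 0.18Q = 54.6 + 0.384Q → Q* = 286.1702, P* = 164.4894.
At the ceiling P = 144.5, quantity supplied = (144.5 − 54.6)/0.384 = 234.1146.
Willingness to pay at Q' = 234.1146: 216 − 0.18·234.1146 = 173.8594.
ΔQ = 286.1702 − 234.1146 = 52.0556; wedge = 173.8594 − 144.5 = 29.3594.
DWL = ½ × 52.0556 × 29.3594 = $764.16 thousand.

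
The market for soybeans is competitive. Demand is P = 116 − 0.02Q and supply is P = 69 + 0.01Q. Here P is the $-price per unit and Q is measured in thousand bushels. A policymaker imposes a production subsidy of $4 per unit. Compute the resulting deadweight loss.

$266.67 thousand

Competitive equilibrium: 116 − 0.02Q = 69 + 0.01Q → Q* = 1566.6667, P* = 84.6667.
The subsidy lowers effective supply by 4: P = 65 + 0.01Q.
New quantity: 116 − 0.02Q = 65 + 0.01Q → Q' = 1700.
Overproduction ΔQ = 1700 − 1566.6667 = 133.3333; wedge = subsidy = 4.
The triangle = ½ × 133.3333 × 4 = $266.67 thousand.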